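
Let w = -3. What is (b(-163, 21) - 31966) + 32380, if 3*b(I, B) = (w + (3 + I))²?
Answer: 27811/3 ≈ 9270.3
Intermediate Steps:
b(I, B) = I²/3 (b(I, B) = (-3 + (3 + I))²/3 = I²/3)
(b(-163, 21) - 31966) + 32380 = ((⅓)*(-163)² - 31966) + 32380 = ((⅓)*26569 - 31966) + 32380 = (26569/3 - 31966) + 32380 = -69329/3 + 32380 = 27811/3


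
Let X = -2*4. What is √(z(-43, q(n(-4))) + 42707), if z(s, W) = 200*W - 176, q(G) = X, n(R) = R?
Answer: 61*√11 ≈ 202.31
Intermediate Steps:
X = -8
q(G) = -8
z(s, W) = -176 + 200*W
√(z(-43, q(n(-4))) + 42707) = √((-176 + 200*(-8)) + 42707) = √((-176 - 1600) + 42707) = √(-1776 + 42707) = √40931 = 61*√11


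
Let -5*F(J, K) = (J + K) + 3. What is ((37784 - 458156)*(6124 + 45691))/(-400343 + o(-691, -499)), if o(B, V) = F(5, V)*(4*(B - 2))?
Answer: 108907875900/3362767 ≈ 32386.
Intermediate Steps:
F(J, K) = -3/5 - J/5 - K/5 (F(J, K) = -((J + K) + 3)/5 = -(3 + J + K)/5 = -3/5 - J/5 - K/5)
o(B, V) = (-8 + 4*B)*(-8/5 - V/5) (o(B, V) = (-3/5 - 1/5*5 - V/5)*(4*(B - 2)) = (-3/5 - 1 - V/5)*(4*(-2 + B)) = (-8/5 - V/5)*(-8 + 4*B) = (-8 + 4*B)*(-8/5 - V/5))
((37784 - 458156)*(6124 + 45691))/(-400343 + o(-691, -499)) = ((37784 - 458156)*(6124 + 45691))/(-400343 - 4*(-2 - 691)*(8 - 499)/5) = (-420372*51815)/(-400343 - 4/5*(-693)*(-491)) = -21781575180/(-400343 - 1361052/5) = -21781575180/(-3362767/5) = -21781575180*(-5/3362767) = 108907875900/3362767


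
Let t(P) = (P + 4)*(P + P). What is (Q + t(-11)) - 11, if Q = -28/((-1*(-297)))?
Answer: 42443/297 ≈ 142.91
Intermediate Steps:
Q = -28/297 ≈ -0.094276
t(P) = 2*P*(4 + P) (t(P) = (4 + P)*(2*P) = 2*P*(4 + P))
(Q + t(-11)) - 11 = (-28/297 + 2*(-11)*(4 - 11)) - 11 = (-28/297 + 2*(-11)*(-7)) - 11 = (-28/297 + 154) - 11 = 45710/297 - 11 = 42443/297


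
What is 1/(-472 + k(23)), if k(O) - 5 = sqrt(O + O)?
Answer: -467/218043 - sqrt(46)/218043 ≈ -0.0021729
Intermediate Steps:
k(O) = 5 + sqrt(2)*sqrt(O) (k(O) = 5 + sqrt(O + O) = 5 + sqrt(2*O) = 5 + sqrt(2)*sqrt(O))
1/(-472 + k(23)) = 1/(-472 + (5 + sqrt(2)*sqrt(23))) = 1/(-472 + (5 + sqrt(46))) = 1/(-467 + sqrt(46))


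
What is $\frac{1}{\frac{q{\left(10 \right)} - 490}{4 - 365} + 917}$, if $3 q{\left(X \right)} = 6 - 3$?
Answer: $\frac{361}{331526} \approx 0.0010889$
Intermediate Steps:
$q{\left(X \right)} = 1$ ($q{\left(X \right)} = \frac{6 - 3}{3} = \frac{1}{3} \cdot 3 = 1$)
$\frac{1}{\frac{q{\left(10 \right)} - 490}{4 - 365} + 917} = \frac{1}{\frac{1 - 490}{4 - 365} + 917} = \frac{1}{- \frac{489}{-361} + 917} = \frac{1}{\left(-489\right) \left(- \frac{1}{361}\right) + 917} = \frac{1}{\frac{489}{361} + 917} = \frac{1}{\frac{331526}{361}} = \frac{361}{331526}$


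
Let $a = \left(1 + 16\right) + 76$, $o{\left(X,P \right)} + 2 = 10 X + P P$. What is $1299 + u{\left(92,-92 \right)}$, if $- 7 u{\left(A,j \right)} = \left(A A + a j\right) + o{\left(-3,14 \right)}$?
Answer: $\frac{9021}{7} \approx 1288.7$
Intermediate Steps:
$o{\left(X,P \right)} = -2 + P^{2} + 10 X$ ($o{\left(X,P \right)} = -2 + \left(10 X + P P\right) = -2 + \left(10 X + P^{2}\right) = -2 + \left(P^{2} + 10 X\right) = -2 + P^{2} + 10 X$)
$a = 93$ ($a = 17 + 76 = 93$)
$u{\left(A,j \right)} = - \frac{164}{7} - \frac{93 j}{7} - \frac{A^{2}}{7}$ ($u{\left(A,j \right)} = - \frac{\left(A A + 93 j\right) + \left(-2 + 14^{2} + 10 \left(-3\right)\right)}{7} = - \frac{\left(A^{2} + 93 j\right) - -164}{7} = - \frac{\left(A^{2} + 93 j\right) + 164}{7} = - \frac{164 + A^{2} + 93 j}{7} = - \frac{164}{7} - \frac{93 j}{7} - \frac{A^{2}}{7}$)
$1299 + u{\left(92,-92 \right)} = 1299 - \left(- \frac{8392}{7} + \frac{8464}{7}\right) = 1299 - \frac{72}{7} = \frac{9021}{7}$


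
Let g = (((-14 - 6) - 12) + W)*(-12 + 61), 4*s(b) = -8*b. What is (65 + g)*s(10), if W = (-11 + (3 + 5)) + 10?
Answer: 23200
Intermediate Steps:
W = 7 (W = (-11 + 8) + 10 = -3 + 10 = 7)
s(b) = -2*b (s(b) = (-8*b)/4 = -2*b)
g = -1225 (g = (((-14 - 6) - 12) + 7)*(-12 + 61) = ((-20 - 12) + 7)*49 = (-32 + 7)*49 = -25*49 = -1225)
(65 + g)*s(10) = (65 - 1225)*(-2*10) = -1160*(-20) = 23200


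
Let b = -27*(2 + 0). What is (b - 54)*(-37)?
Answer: 3996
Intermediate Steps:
b = -54 (b = -27*2 = -54)
(b - 54)*(-37) = (-54 - 54)*(-37) = -108*(-37) = 3996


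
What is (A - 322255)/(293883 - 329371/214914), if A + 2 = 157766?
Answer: -5050202682/9022748813 ≈ -0.55972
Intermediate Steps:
A = 157764 (A = -2 + 157766 = 157764)
(A - 322255)/(293883 - 329371/214914) = (157764 - 322255)/(293883 - 329371/214914) = -164491/(293883 - 329371*1/214914) = -164491/(293883 - 47053/30702) = -164491/9022748813/30702 = -164491*30702/9022748813 = -5050202682/9022748813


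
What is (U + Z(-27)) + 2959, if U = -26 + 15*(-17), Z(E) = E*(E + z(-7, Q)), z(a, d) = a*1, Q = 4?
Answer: 3596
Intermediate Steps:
z(a, d) = a
Z(E) = E*(-7 + E) (Z(E) = E*(E - 7) = E*(-7 + E))
U = -281 (U = -26 - 255 = -281)
(U + Z(-27)) + 2959 = (-281 - 27*(-7 - 27)) + 2959 = (-281 - 27*(-34)) + 2959 = (-281 + 918) + 2959 = 637 + 2959 = 3596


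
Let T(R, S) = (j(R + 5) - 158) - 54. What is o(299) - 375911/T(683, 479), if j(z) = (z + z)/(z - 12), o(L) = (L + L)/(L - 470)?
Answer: 3614077519/2022588 ≈ 1786.9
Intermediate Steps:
o(L) = 2*L/(-470 + L) (o(L) = (2*L)/(-470 + L) = 2*L/(-470 + L))
j(z) = 2*z/(-12 + z) (j(z) = (2*z)/(-12 + z) = 2*z/(-12 + z))
T(R, S) = -212 + 2*(5 + R)/(-7 + R) (T(R, S) = (2*(R + 5)/(-12 + (R + 5)) - 158) - 54 = (2*(5 + R)/(-12 + (5 + R)) - 158) - 54 = (2*(5 + R)/(-7 + R) - 158) - 54 = (-158 + 2*(5 + R)/(-7 + R)) - 54 = -212 + 2*(5 + R)/(-7 + R))
o(299) - 375911/T(683, 479) = 2*299/(-470 + 299) - 375911*(-7 + 683)/(6*(249 - 35*683)) = 2*299/(-171) - 375911*338/(3*(249 - 23905)) = 2*299*(-1/171) - 375911/(6*(1/676)*(-23656)) = -598/171 - 375911/(-35484/169) = -598/171 - 375911*(-169/35484) = -598/171 + 63528959/35484 = 3614077519/2022588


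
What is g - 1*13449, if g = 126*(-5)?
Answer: -14079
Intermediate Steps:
g = -630
g - 1*13449 = -630 - 1*13449 = -630 - 13449 = -14079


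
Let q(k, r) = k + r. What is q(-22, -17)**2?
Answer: 1521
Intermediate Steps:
q(-22, -17)**2 = (-22 - 17)**2 = (-39)**2 = 1521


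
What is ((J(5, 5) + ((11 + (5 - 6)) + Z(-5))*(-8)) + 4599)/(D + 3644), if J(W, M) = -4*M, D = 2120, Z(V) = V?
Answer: 4539/5764 ≈ 0.78747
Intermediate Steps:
((J(5, 5) + ((11 + (5 - 6)) + Z(-5))*(-8)) + 4599)/(D + 3644) = ((-4*5 + ((11 + (5 - 6)) - 5)*(-8)) + 4599)/(2120 + 3644) = ((-20 + ((11 - 1) - 5)*(-8)) + 4599)/5764 = ((-20 + (10 - 5)*(-8)) + 4599)*(1/5764) = ((-20 + 5*(-8)) + 4599)*(1/5764) = ((-20 - 40) + 4599)*(1/5764) = (-60 + 4599)*(1/5764) = 4539*(1/5764) = 4539/5764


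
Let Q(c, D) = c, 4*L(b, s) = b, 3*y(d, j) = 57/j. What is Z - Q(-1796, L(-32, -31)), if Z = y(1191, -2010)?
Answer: 3609941/2010 ≈ 1796.0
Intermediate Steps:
y(d, j) = 19/j (y(d, j) = (57/j)/3 = 19/j)
L(b, s) = b/4
Z = -19/2010 (Z = 19/(-2010) = 19*(-1/2010) = -19/2010 ≈ -0.0094527)
Z - Q(-1796, L(-32, -31)) = -19/2010 - 1*(-1796) = -19/2010 + 1796 = 3609941/2010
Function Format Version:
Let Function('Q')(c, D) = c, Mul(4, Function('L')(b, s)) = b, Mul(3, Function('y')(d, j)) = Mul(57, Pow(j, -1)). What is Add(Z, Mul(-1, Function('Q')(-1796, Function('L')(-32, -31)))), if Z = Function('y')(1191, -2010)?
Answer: Rational(3609941, 2010) ≈ 1796.0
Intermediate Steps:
Function('y')(d, j) = Mul(19, Pow(j, -1)) (Function('y')(d, j) = Mul(Rational(1, 3), Mul(57, Pow(j, -1))) = Mul(19, Pow(j, -1)))
Function('L')(b, s) = Mul(Rational(1, 4), b)
Z = Rational(-19, 2010) (Z = Mul(19, Pow(-2010, -1)) = Mul(19, Rational(-1, 2010)) = Rational(-19, 2010) ≈ -0.0094527)
Add(Z, Mul(-1, Function('Q')(-1796, Function('L')(-32, -31)))) = Add(Rational(-19, 2010), Mul(-1, -1796)) = Add(Rational(-19, 2010), 1796) = Rational(3609941, 2010)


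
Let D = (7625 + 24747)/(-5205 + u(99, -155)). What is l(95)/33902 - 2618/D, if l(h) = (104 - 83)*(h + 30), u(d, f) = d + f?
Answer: 58378415662/137184443 ≈ 425.55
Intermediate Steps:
D = -32372/5261 (D = (7625 + 24747)/(-5205 + (99 - 155)) = 32372/(-5205 - 56) = 32372/(-5261) = 32372*(-1/5261) = -32372/5261 ≈ -6.1532)
l(h) = 630 + 21*h (l(h) = 21*(30 + h) = 630 + 21*h)
l(95)/33902 - 2618/D = (630 + 21*95)/33902 - 2618/(-32372/5261) = (630 + 1995)*(1/33902) - 2618*(-5261/32372) = 2625*(1/33902) + 6886649/16186 = 2625/33902 + 6886649/16186 = 58378415662/137184443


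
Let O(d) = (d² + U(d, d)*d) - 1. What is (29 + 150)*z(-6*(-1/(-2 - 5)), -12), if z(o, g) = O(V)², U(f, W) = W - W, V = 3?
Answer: 11456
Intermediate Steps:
U(f, W) = 0
O(d) = -1 + d² (O(d) = (d² + 0*d) - 1 = (d² + 0) - 1 = d² - 1 = -1 + d²)
z(o, g) = 64 (z(o, g) = (-1 + 3²)² = (-1 + 9)² = 8² = 64)
(29 + 150)*z(-6*(-1/(-2 - 5)), -12) = (29 + 150)*64 = 179*64 = 11456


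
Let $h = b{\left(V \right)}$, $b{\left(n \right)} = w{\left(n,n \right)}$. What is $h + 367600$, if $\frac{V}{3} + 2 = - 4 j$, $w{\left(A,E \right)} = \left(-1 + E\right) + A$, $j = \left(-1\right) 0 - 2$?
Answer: $367635$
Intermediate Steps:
$j = -2$ ($j = 0 - 2 = -2$)
$w{\left(A,E \right)} = -1 + A + E$
$V = 18$ ($V = -6 + 3 \left(\left(-4\right) \left(-2\right)\right) = -6 + 3 \cdot 8 = -6 + 24 = 18$)
$b{\left(n \right)} = -1 + 2 n$ ($b{\left(n \right)} = -1 + n + n = -1 + 2 n$)
$h = 35$ ($h = -1 + 2 \cdot 18 = -1 + 36 = 35$)
$h + 367600 = 35 + 367600 = 367635$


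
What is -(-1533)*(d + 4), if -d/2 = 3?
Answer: -3066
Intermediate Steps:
d = -6 (d = -2*3 = -6)
-(-1533)*(d + 4) = -(-1533)*(-6 + 4) = -(-1533)*(-2) = -511*6 = -3066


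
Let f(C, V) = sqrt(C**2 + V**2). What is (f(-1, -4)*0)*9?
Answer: 0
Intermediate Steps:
(f(-1, -4)*0)*9 = (sqrt((-1)**2 + (-4)**2)*0)*9 = (sqrt(1 + 16)*0)*9 = (sqrt(17)*0)*9 = 0*9 = 0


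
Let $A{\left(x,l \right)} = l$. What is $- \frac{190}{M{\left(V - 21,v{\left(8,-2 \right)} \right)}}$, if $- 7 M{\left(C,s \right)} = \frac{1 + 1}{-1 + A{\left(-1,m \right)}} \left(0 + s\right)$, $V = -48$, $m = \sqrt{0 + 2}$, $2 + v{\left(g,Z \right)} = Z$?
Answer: $\frac{665}{4} - \frac{665 \sqrt{2}}{4} \approx -68.863$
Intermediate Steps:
$v{\left(g,Z \right)} = -2 + Z$
$m = \sqrt{2} \approx 1.4142$
$M{\left(C,s \right)} = - \frac{2 s}{7 \left(-1 + \sqrt{2}\right)}$ ($M{\left(C,s \right)} = - \frac{\frac{1 + 1}{-1 + \sqrt{2}} \left(0 + s\right)}{7} = - \frac{\frac{2}{-1 + \sqrt{2}} s}{7} = - \frac{2 s \frac{1}{-1 + \sqrt{2}}}{7} = - \frac{2 s}{7 \left(-1 + \sqrt{2}\right)}$)
$- \frac{190}{M{\left(V - 21,v{\left(8,-2 \right)} \right)}} = - \frac{190}{- \frac{2 \left(-2 - 2\right)}{7} - \frac{2 \left(-2 - 2\right) \sqrt{2}}{7}} = - \frac{190}{\left(- \frac{2}{7}\right) \left(-4\right) - - \frac{8 \sqrt{2}}{7}} = - \frac{190}{\frac{8}{7} + \frac{8 \sqrt{2}}{7}}$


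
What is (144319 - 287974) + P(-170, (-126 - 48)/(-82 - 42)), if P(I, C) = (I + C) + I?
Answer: -8927603/62 ≈ -1.4399e+5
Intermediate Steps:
P(I, C) = C + 2*I (P(I, C) = (C + I) + I = C + 2*I)
(144319 - 287974) + P(-170, (-126 - 48)/(-82 - 42)) = (144319 - 287974) + ((-126 - 48)/(-82 - 42) + 2*(-170)) = -143655 + (-174/(-124) - 340) = -143655 + (-174*(-1/124) - 340) = -143655 + (87/62 - 340) = -143655 - 20993/62 = -8927603/62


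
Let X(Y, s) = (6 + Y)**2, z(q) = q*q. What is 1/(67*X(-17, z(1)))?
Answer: 1/8107 ≈ 0.00012335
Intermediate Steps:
z(q) = q**2
1/(67*X(-17, z(1))) = 1/(67*(6 - 17)**2) = 1/(67*(-11)**2) = 1/(67*121) = 1/8107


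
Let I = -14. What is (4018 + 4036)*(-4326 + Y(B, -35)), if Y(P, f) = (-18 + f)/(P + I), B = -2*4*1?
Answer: -383044213/11 ≈ -3.4822e+7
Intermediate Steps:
B = -8 (B = -8*1 = -8)
Y(P, f) = (-18 + f)/(-14 + P) (Y(P, f) = (-18 + f)/(P - 14) = (-18 + f)/(-14 + P))
(4018 + 4036)*(-4326 + Y(B, -35)) = (4018 + 4036)*(-4326 + (-18 - 35)/(-14 - 8)) = 8054*(-4326 - 53/(-22)) = 8054*(-4326 - 1/22*(-53)) = 8054*(-4326 + 53/22) = 8054*(-95119/22) = -383044213/11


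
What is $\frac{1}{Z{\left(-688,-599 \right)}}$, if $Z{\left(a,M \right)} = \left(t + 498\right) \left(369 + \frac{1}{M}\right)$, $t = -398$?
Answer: $\frac{599}{22103000} \approx 2.71 \cdot 10^{-5}$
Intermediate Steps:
$Z{\left(a,M \right)} = 36900 + \frac{100}{M}$ ($Z{\left(a,M \right)} = \left(-398 + 498\right) \left(369 + \frac{1}{M}\right) = 100 \left(369 + \frac{1}{M}\right) = 36900 + \frac{100}{M}$)
$\frac{1}{Z{\left(-688,-599 \right)}} = \frac{1}{36900 + \frac{100}{-599}} = \frac{1}{36900 + 100 \left(- \frac{1}{599}\right)} = \frac{1}{36900 - \frac{100}{599}} = \frac{1}{\frac{22103000}{599}} = \frac{599}{22103000}$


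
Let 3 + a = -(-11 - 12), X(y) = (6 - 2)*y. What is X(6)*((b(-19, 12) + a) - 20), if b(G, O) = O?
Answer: 288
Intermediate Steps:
X(y) = 4*y
a = 20 (a = -3 - (-11 - 12) = -3 - 1*(-23) = -3 + 23 = 20)
X(6)*((b(-19, 12) + a) - 20) = (4*6)*((12 + 20) - 20) = 24*(32 - 20) = 24*12 = 288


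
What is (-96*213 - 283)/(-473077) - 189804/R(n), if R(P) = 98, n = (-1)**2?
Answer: -44894937635/23180773 ≈ -1936.7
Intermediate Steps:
n = 1
(-96*213 - 283)/(-473077) - 189804/R(n) = (-96*213 - 283)/(-473077) - 189804/98 = (-20448 - 283)*(-1/473077) - 189804*1/98 = -20731*(-1/473077) - 94902/49 = 20731/473077 - 94902/49 = -44894937635/23180773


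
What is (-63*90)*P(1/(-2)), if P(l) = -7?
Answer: 39690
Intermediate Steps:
(-63*90)*P(1/(-2)) = -63*90*(-7) = -5670*(-7) = 39690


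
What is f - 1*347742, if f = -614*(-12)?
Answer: -340374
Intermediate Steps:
f = 7368
f - 1*347742 = 7368 - 1*347742 = 7368 - 347742 = -340374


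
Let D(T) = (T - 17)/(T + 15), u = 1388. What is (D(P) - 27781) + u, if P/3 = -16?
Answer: -870904/33 ≈ -26391.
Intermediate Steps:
P = -48 (P = 3*(-16) = -48)
D(T) = (-17 + T)/(15 + T)
(D(P) - 27781) + u = ((-17 - 48)/(15 - 48) - 27781) + 1388 = (-65/(-33) - 27781) + 1388 = (-1/33*(-65) - 27781) + 1388 = (65/33 - 27781) + 1388 = -916708/33 + 1388 = -870904/33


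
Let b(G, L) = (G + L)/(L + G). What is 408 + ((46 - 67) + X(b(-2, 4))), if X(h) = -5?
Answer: 382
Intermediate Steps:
b(G, L) = 1 (b(G, L) = (G + L)/(G + L) = 1)
408 + ((46 - 67) + X(b(-2, 4))) = 408 + ((46 - 67) - 5) = 408 + (-21 - 5) = 408 - 26 = 382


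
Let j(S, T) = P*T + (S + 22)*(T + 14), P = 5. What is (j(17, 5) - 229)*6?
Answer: 3222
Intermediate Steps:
j(S, T) = 5*T + (14 + T)*(22 + S) (j(S, T) = 5*T + (S + 22)*(T + 14) = 5*T + (22 + S)*(14 + T) = 5*T + (14 + T)*(22 + S))
(j(17, 5) - 229)*6 = ((308 + 14*17 + 27*5 + 17*5) - 229)*6 = ((308 + 238 + 135 + 85) - 229)*6 = (766 - 229)*6 = 537*6 = 3222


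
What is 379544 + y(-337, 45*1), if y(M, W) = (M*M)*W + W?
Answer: 5490194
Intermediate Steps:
y(M, W) = W + W*M**2 (y(M, W) = M**2*W + W = W*M**2 + W = W + W*M**2)
379544 + y(-337, 45*1) = 379544 + (45*1)*(1 + (-337)**2) = 379544 + 45*(1 + 113569) = 379544 + 45*113570 = 379544 + 5110650 = 5490194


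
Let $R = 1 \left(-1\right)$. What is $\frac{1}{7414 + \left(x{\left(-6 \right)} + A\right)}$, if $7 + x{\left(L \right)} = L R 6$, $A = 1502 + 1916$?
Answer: $\frac{1}{10861} \approx 9.2073 \cdot 10^{-5}$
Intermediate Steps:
$R = -1$
$A = 3418$
$x{\left(L \right)} = -7 - 6 L$ ($x{\left(L \right)} = -7 + L \left(-1\right) 6 = -7 + - L 6 = -7 - 6 L$)
$\frac{1}{7414 + \left(x{\left(-6 \right)} + A\right)} = \frac{1}{7414 + \left(\left(-7 - -36\right) + 3418\right)} = \frac{1}{7414 + \left(\left(-7 + 36\right) + 3418\right)} = \frac{1}{7414 + \left(29 + 3418\right)} = \frac{1}{7414 + 3447} = \frac{1}{10861}$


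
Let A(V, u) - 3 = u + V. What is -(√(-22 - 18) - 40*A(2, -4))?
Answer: 40 - 2*I*√10 ≈ 40.0 - 6.3246*I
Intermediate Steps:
A(V, u) = 3 + V + u (A(V, u) = 3 + (u + V) = 3 + (V + u) = 3 + V + u)
-(√(-22 - 18) - 40*A(2, -4)) = -(√(-22 - 18) - 40*(3 + 2 - 4)) = -(√(-40) - 40*1) = -(2*I*√10 - 40) = -(-40 + 2*I*√10) = 40 - 2*I*√10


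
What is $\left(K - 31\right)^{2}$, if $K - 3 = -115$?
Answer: $20449$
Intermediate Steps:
$K = -112$ ($K = 3 - 115 = -112$)
$\left(K - 31\right)^{2} = \left(-112 - 31\right)^{2} = \left(-143\right)^{2} = 20449$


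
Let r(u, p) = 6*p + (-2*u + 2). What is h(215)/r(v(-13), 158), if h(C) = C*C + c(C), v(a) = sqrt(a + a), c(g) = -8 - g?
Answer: 3641825/75217 + 7667*I*sqrt(26)/75217 ≈ 48.418 + 0.51975*I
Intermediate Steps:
v(a) = sqrt(2)*sqrt(a) (v(a) = sqrt(2*a) = sqrt(2)*sqrt(a))
r(u, p) = 2 - 2*u + 6*p (r(u, p) = 6*p + (2 - 2*u) = 2 - 2*u + 6*p)
h(C) = -8 + C**2 - C (h(C) = C*C + (-8 - C) = C**2 + (-8 - C) = -8 + C**2 - C)
h(215)/r(v(-13), 158) = (-8 + 215**2 - 1*215)/(2 - 2*sqrt(2)*sqrt(-13) + 6*158) = (-8 + 46225 - 215)/(2 - 2*sqrt(2)*I*sqrt(13) + 948) = 46002/(2 - 2*I*sqrt(26) + 948) = 46002/(950 - 2*I*sqrt(26))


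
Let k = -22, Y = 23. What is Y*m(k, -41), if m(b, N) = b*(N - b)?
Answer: 9614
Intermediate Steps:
Y*m(k, -41) = 23*(-22*(-41 - 1*(-22))) = 23*(-22*(-41 + 22)) = 23*(-22*(-19)) = 23*418 = 9614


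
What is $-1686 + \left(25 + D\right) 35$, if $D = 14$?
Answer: $-321$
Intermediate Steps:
$-1686 + \left(25 + D\right) 35 = -1686 + \left(25 + 14\right) 35 = -1686 + 39 \cdot 35 = -1686 + 1365 = -321$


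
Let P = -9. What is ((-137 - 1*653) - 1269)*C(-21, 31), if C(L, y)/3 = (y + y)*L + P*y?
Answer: 9765837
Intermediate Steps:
C(L, y) = -27*y + 6*L*y (C(L, y) = 3*((y + y)*L - 9*y) = 3*((2*y)*L - 9*y) = 3*(2*L*y - 9*y) = 3*(-9*y + 2*L*y) = -27*y + 6*L*y)
((-137 - 1*653) - 1269)*C(-21, 31) = ((-137 - 1*653) - 1269)*(3*31*(-9 + 2*(-21))) = ((-137 - 653) - 1269)*(3*31*(-9 - 42)) = (-790 - 1269)*(3*31*(-51)) = -2059*(-4743) = 9765837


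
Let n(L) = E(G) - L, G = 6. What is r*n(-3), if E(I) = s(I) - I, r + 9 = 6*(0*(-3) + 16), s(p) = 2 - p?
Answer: -609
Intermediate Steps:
r = 87 (r = -9 + 6*(0*(-3) + 16) = -9 + 6*(0 + 16) = -9 + 6*16 = -9 + 96 = 87)
E(I) = 2 - 2*I (E(I) = (2 - I) - I = 2 - 2*I)
n(L) = -10 - L (n(L) = (2 - 2*6) - L = (2 - 12) - L = -10 - L)
r*n(-3) = 87*(-10 - 1*(-3)) = 87*(-10 + 3) = 87*(-7) = -609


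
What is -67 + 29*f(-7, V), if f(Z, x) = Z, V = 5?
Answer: -270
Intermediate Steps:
-67 + 29*f(-7, V) = -67 + 29*(-7) = -67 - 203 = -270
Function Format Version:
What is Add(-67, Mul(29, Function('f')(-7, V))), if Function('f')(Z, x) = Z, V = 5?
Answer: -270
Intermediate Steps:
Add(-67, Mul(29, Function('f')(-7, V))) = Add(-67, Mul(29, -7)) = Add(-67, -203) = -270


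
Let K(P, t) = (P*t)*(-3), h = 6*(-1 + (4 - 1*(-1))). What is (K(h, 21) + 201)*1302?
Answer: -1706922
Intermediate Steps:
h = 24 (h = 6*(-1 + (4 + 1)) = 6*(-1 + 5) = 6*4 = 24)
K(P, t) = -3*P*t
(K(h, 21) + 201)*1302 = (-3*24*21 + 201)*1302 = (-1512 + 201)*1302 = -1311*1302 = -1706922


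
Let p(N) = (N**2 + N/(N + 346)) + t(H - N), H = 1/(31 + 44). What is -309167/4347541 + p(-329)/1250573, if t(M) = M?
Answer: 108747993524747/6932069673516075 ≈ 0.015688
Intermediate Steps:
H = 1/75 ≈ 0.013333
p(N) = 1/75 + N**2 - N + N/(346 + N) (p(N) = (N**2 + N/(N + 346)) + (1/75 - N) = (N**2 + N/(346 + N)) + (1/75 - N) = 1/75 + N**2 - N + N/(346 + N))
-309167/4347541 + p(-329)/1250573 = -309167/4347541 + ((346 - 25874*(-329) + 75*(-329)**3 + 25875*(-329)**2)/(75*(346 - 329)))/1250573 = -309167*1/4347541 + ((1/75)*(346 + 8512546 + 75*(-35611289) + 25875*108241)/17)*(1/1250573) = -309167/4347541 + ((1/75)*(1/17)*(346 + 8512546 - 2670846675 + 2800735875))*(1/1250573) = -309167/4347541 + ((1/75)*(1/17)*138402092)*(1/1250573) = -309167/4347541 + (138402092/1275)*(1/1250573) = -309167/4347541 + 138402092/1594480575 = 108747993524747/6932069673516075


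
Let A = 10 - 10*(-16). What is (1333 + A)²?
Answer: 2259009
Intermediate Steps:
A = 170 (A = 10 + 160 = 170)
(1333 + A)² = (1333 + 170)² = 1503² = 2259009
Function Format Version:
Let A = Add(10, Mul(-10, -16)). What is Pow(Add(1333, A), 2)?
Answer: 2259009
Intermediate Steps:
A = 170 (A = Add(10, 160) = 170)
Pow(Add(1333, A), 2) = Pow(Add(1333, 170), 2) = Pow(1503, 2) = 2259009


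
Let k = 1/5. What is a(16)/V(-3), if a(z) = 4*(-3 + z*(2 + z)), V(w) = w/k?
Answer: -76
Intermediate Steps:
k = ⅕ ≈ 0.20000
V(w) = 5*w (V(w) = w/(⅕) = w*5 = 5*w)
a(z) = -12 + 4*z*(2 + z)
a(16)/V(-3) = (-12 + 4*16² + 8*16)/((5*(-3))) = (-12 + 4*256 + 128)/(-15) = (-12 + 1024 + 128)*(-1/15) = 1140*(-1/15) = -76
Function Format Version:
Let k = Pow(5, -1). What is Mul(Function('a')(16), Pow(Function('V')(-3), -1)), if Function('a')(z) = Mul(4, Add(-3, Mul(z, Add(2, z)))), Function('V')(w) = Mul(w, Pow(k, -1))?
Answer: -76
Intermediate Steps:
k = Rational(1, 5) ≈ 0.20000
Function('V')(w) = Mul(5, w) (Function('V')(w) = Mul(w, Pow(Rational(1, 5), -1)) = Mul(w, 5) = Mul(5, w))
Function('a')(z) = Add(-12, Mul(4, z, Add(2, z)))
Mul(Function('a')(16), Pow(Function('V')(-3), -1)) = Mul(Add(-12, Mul(4, Pow(16, 2)), Mul(8, 16)), Pow(Mul(5, -3), -1)) = Mul(Add(-12, Mul(4, 256), 128), Pow(-15, -1)) = Mul(Add(-12, 1024, 128), Rational(-1, 15)) = Mul(1140, Rational(-1, 15)) = -76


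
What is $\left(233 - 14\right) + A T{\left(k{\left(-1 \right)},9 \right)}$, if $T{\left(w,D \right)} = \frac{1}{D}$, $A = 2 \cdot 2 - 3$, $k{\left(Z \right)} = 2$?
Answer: $\frac{1972}{9} \approx 219.11$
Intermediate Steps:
$A = 1$ ($A = 4 - 3 = 1$)
$\left(233 - 14\right) + A T{\left(k{\left(-1 \right)},9 \right)} = \left(233 - 14\right) + 1 \cdot \frac{1}{9} = 219 + 1 \cdot \frac{1}{9} = 219 + \frac{1}{9} = \frac{1972}{9}$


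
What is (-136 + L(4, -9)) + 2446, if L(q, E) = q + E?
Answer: 2305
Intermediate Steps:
L(q, E) = E + q
(-136 + L(4, -9)) + 2446 = (-136 + (-9 + 4)) + 2446 = (-136 - 5) + 2446 = -141 + 2446 = 2305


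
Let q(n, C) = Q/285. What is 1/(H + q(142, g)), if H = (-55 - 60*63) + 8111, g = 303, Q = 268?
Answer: 285/1218928 ≈ 0.00023381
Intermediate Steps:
q(n, C) = 268/285
H = 4276 (H = (-55 - 3780) + 8111 = -3835 + 8111 = 4276)
1/(H + q(142, g)) = 1/(4276 + 268/285) = 1/(1218928/285) = 285/1218928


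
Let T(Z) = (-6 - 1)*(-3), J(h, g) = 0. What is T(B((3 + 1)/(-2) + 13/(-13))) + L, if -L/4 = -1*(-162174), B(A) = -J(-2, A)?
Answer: -648675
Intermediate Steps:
B(A) = 0 (B(A) = -1*0 = 0)
T(Z) = 21 (T(Z) = -7*(-3) = 21)
L = -648696 (L = -(-4)*(-162174) = -4*162174 = -648696)
T(B((3 + 1)/(-2) + 13/(-13))) + L = 21 - 648696 = -648675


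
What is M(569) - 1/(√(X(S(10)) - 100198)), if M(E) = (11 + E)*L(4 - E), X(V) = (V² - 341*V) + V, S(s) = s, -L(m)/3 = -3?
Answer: 5220 + I*√103498/103498 ≈ 5220.0 + 0.0031084*I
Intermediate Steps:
L(m) = 9 (L(m) = -3*(-3) = 9)
X(V) = V² - 340*V
M(E) = 99 + 9*E (M(E) = (11 + E)*9 = 99 + 9*E)
M(569) - 1/(√(X(S(10)) - 100198)) = (99 + 9*569) - 1/(√(10*(-340 + 10) - 100198)) = (99 + 5121) - 1/(√(10*(-330) - 100198)) = 5220 - 1/(√(-3300 - 100198)) = 5220 - 1/(√(-103498)) = 5220 - 1/(I*√103498) = 5220 - (-1)*I*√103498/103498 = 5220 + I*√103498/103498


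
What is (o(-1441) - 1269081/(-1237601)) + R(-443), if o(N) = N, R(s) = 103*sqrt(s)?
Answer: -1782113960/1237601 + 103*I*sqrt(443) ≈ -1440.0 + 2167.9*I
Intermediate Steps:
(o(-1441) - 1269081/(-1237601)) + R(-443) = (-1441 - 1269081/(-1237601)) + 103*sqrt(-443) = (-1441 - 1269081*(-1/1237601)) + 103*(I*sqrt(443)) = (-1441 + 1269081/1237601) + 103*I*sqrt(443) = -1782113960/1237601 + 103*I*sqrt(443)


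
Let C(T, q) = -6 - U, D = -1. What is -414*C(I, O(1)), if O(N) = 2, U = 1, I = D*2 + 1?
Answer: 2898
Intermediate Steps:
I = -1 (I = -1*2 + 1 = -2 + 1 = -1)
C(T, q) = -7 (C(T, q) = -6 - 1*1 = -6 - 1 = -7)
-414*C(I, O(1)) = -414*(-7) = 2898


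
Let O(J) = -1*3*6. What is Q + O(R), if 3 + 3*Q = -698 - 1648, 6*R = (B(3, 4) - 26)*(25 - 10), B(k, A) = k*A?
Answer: -801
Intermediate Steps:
B(k, A) = A*k
R = -35 (R = ((4*3 - 26)*(25 - 10))/6 = ((12 - 26)*15)/6 = (-14*15)/6 = (⅙)*(-210) = -35)
O(J) = -18 (O(J) = -3*6 = -18)
Q = -783 (Q = -1 + (-698 - 1648)/3 = -1 + (⅓)*(-2346) = -1 - 782 = -783)
Q + O(R) = -783 - 18 = -801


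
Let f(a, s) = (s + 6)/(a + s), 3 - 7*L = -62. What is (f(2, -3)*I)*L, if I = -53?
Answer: 10335/7 ≈ 1476.4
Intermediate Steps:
L = 65/7 (L = 3/7 - ⅐*(-62) = 3/7 + 62/7 = 65/7 ≈ 9.2857)
f(a, s) = (6 + s)/(a + s)
(f(2, -3)*I)*L = (((6 - 3)/(2 - 3))*(-53))*(65/7) = ((3/(-1))*(-53))*(65/7) = (-1*3*(-53))*(65/7) = -3*(-53)*(65/7) = 159*(65/7) = 10335/7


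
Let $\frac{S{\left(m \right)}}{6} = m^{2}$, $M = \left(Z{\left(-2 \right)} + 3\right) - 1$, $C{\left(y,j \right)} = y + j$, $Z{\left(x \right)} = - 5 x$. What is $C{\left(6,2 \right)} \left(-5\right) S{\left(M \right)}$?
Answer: $-34560$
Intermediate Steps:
$C{\left(y,j \right)} = j + y$
$M = 12$ ($M = \left(\left(-5\right) \left(-2\right) + 3\right) - 1 = \left(10 + 3\right) - 1 = 13 - 1 = 12$)
$S{\left(m \right)} = 6 m^{2}$
$C{\left(6,2 \right)} \left(-5\right) S{\left(M \right)} = \left(2 + 6\right) \left(-5\right) 6 \cdot 12^{2} = 8 \left(-5\right) 6 \cdot 144 = \left(-40\right) 864 = -34560$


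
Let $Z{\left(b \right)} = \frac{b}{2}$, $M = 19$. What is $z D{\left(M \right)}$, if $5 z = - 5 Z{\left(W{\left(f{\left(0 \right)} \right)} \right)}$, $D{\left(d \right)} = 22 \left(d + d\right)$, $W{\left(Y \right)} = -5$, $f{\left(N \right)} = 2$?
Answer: $2090$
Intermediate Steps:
$D{\left(d \right)} = 44 d$ ($D{\left(d \right)} = 22 \cdot 2 d = 44 d$)
$Z{\left(b \right)} = \frac{b}{2}$ ($Z{\left(b \right)} = b \frac{1}{2} = \frac{b}{2}$)
$z = \frac{5}{2}$ ($z = \frac{\left(-5\right) \frac{1}{2} \left(-5\right)}{5} = \frac{\left(-5\right) \left(- \frac{5}{2}\right)}{5} = \frac{1}{5} \cdot \frac{25}{2} = \frac{5}{2} \approx 2.5$)
$z D{\left(M \right)} = \frac{5 \cdot 44 \cdot 19}{2} = \frac{5}{2} \cdot 836 = 2090$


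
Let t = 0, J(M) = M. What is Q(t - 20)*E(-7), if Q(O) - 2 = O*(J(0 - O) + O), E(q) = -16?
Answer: -32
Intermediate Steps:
Q(O) = 2 (Q(O) = 2 + O*((0 - O) + O) = 2 + O*(-O + O) = 2 + O*0 = 2 + 0 = 2)
Q(t - 20)*E(-7) = 2*(-16) = -32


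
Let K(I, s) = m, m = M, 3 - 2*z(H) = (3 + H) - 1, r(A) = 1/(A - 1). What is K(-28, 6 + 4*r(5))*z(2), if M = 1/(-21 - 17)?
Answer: 1/76 ≈ 0.013158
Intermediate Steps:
r(A) = 1/(-1 + A)
M = -1/38 (M = 1/(-38) = -1/38 ≈ -0.026316)
z(H) = ½ - H/2 (z(H) = 3/2 - ((3 + H) - 1)/2 = 3/2 - (2 + H)/2 = 3/2 + (-1 - H/2) = ½ - H/2)
m = -1/38 ≈ -0.026316
K(I, s) = -1/38
K(-28, 6 + 4*r(5))*z(2) = -(½ - ½*2)/38 = -(½ - 1)/38 = -1/38*(-½) = 1/76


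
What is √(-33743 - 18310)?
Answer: I*√52053 ≈ 228.15*I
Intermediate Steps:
√(-33743 - 18310) = √(-52053) = I*√52053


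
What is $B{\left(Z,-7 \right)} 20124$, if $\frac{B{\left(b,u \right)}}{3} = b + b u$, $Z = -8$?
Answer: $2897856$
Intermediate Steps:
$B{\left(b,u \right)} = 3 b + 3 b u$ ($B{\left(b,u \right)} = 3 \left(b + b u\right) = 3 b + 3 b u$)
$B{\left(Z,-7 \right)} 20124 = 3 \left(-8\right) \left(1 - 7\right) 20124 = 3 \left(-8\right) \left(-6\right) 20124 = 144 \cdot 20124 = 2897856$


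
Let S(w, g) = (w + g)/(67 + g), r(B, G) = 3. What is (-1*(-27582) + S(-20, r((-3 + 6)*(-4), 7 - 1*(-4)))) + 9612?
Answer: 2603563/70 ≈ 37194.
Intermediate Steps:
S(w, g) = (g + w)/(67 + g)
(-1*(-27582) + S(-20, r((-3 + 6)*(-4), 7 - 1*(-4)))) + 9612 = (-1*(-27582) + (3 - 20)/(67 + 3)) + 9612 = (27582 - 17/70) + 9612 = 1930723/70 + 9612 = 2603563/70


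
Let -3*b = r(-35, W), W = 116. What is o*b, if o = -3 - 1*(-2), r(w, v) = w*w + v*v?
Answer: 14681/3 ≈ 4893.7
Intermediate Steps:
r(w, v) = v² + w² (r(w, v) = w² + v² = v² + w²)
b = -14681/3 (b = -(116² + (-35)²)/3 = -(13456 + 1225)/3 = -⅓*14681 = -14681/3 ≈ -4893.7)
o = -1 (o = -3 + 2 = -1)
o*b = -1*(-14681/3) = 14681/3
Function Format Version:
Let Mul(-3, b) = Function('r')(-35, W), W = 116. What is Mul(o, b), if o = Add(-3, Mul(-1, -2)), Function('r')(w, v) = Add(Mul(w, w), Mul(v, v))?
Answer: Rational(14681, 3) ≈ 4893.7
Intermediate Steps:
Function('r')(w, v) = Add(Pow(v, 2), Pow(w, 2)) (Function('r')(w, v) = Add(Pow(w, 2), Pow(v, 2)) = Add(Pow(v, 2), Pow(w, 2)))
b = Rational(-14681, 3) (b = Mul(Rational(-1, 3), Add(Pow(116, 2), Pow(-35, 2))) = Mul(Rational(-1, 3), Add(13456, 1225)) = Mul(Rational(-1, 3), 14681) = Rational(-14681, 3) ≈ -4893.7)
o = -1 (o = Add(-3, 2) = -1)
Mul(o, b) = Mul(-1, Rational(-14681, 3)) = Rational(14681, 3)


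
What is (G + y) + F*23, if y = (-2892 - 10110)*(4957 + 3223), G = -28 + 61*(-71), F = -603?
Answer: -106374588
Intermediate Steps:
G = -4359 (G = -28 - 4331 = -4359)
y = -106356360 (y = -13002*8180 = -106356360)
(G + y) + F*23 = (-4359 - 106356360) - 603*23 = -106360719 - 13869 = -106374588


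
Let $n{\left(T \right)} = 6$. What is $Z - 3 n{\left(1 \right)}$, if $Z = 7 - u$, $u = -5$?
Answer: $-6$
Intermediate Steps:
$Z = 12$ ($Z = 7 - -5 = 7 + 5 = 12$)
$Z - 3 n{\left(1 \right)} = 12 - 18 = -6$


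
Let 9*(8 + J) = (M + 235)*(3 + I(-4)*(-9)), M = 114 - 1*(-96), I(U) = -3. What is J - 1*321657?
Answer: -960545/3 ≈ -3.2018e+5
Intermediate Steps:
M = 210 (M = 114 + 96 = 210)
J = 4426/3 (J = -8 + ((210 + 235)*(3 - 3*(-9)))/9 = -8 + (445*(3 + 27))/9 = -8 + (445*30)/9 = -8 + (1/9)*13350 = -8 + 4450/3 = 4426/3 ≈ 1475.3)
J - 1*321657 = 4426/3 - 1*321657 = 4426/3 - 321657 = -960545/3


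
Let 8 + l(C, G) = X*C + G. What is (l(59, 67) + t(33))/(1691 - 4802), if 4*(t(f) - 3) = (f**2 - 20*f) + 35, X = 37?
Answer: -787/1037 ≈ -0.75892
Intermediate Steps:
l(C, G) = -8 + G + 37*C (l(C, G) = -8 + (37*C + G) = -8 + (G + 37*C) = -8 + G + 37*C)
t(f) = 47/4 - 5*f + f**2/4 (t(f) = 3 + ((f**2 - 20*f) + 35)/4 = 3 + (35 + f**2 - 20*f)/4 = 3 + (35/4 - 5*f + f**2/4) = 47/4 - 5*f + f**2/4)
(l(59, 67) + t(33))/(1691 - 4802) = ((-8 + 67 + 37*59) + (47/4 - 5*33 + (1/4)*33**2))/(1691 - 4802) = ((-8 + 67 + 2183) + (47/4 - 165 + (1/4)*1089))/(-3111) = (2242 + (47/4 - 165 + 1089/4))*(-1/3111) = (2242 + 119)*(-1/3111) = 2361*(-1/3111) = -787/1037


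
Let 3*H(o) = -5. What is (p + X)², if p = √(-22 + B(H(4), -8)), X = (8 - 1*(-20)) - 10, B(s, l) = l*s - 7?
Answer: (54 + I*√141)²/9 ≈ 308.33 + 142.49*I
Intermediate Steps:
H(o) = -5/3 (H(o) = (⅓)*(-5) = -5/3)
B(s, l) = -7 + l*s
X = 18 (X = (8 + 20) - 10 = 28 - 10 = 18)
p = I*√141/3 (p = √(-22 + (-7 - 8*(-5/3))) = √(-22 + (-7 + 40/3)) = √(-22 + 19/3) = √(-47/3) = I*√141/3 ≈ 3.9581*I)
(p + X)² = (I*√141/3 + 18)² = (18 + I*√141/3)²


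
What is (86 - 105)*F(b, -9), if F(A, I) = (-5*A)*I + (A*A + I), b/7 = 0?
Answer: 171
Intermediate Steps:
b = 0 (b = 7*0 = 0)
F(A, I) = I + A² - 5*A*I (F(A, I) = -5*A*I + (A² + I) = -5*A*I + (I + A²) = I + A² - 5*A*I)
(86 - 105)*F(b, -9) = (86 - 105)*(-9 + 0² - 5*0*(-9)) = -19*(-9 + 0 + 0) = -19*(-9) = 171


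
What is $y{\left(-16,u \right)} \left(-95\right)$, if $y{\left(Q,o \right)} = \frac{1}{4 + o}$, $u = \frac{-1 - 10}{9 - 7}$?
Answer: $\frac{190}{3} \approx 63.333$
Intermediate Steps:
$u = - \frac{11}{2} \approx -5.5$
$y{\left(-16,u \right)} \left(-95\right) = \frac{1}{4 - \frac{11}{2}} \left(-95\right) = \frac{1}{- \frac{3}{2}} \left(-95\right) = \left(- \frac{2}{3}\right) \left(-95\right) = \frac{190}{3}$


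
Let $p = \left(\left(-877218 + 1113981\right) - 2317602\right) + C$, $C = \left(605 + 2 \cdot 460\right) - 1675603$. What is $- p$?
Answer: $3754917$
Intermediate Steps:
$C = -1674078$ ($C = \left(605 + 920\right) - 1675603 = 1525 - 1675603 = -1674078$)
$p = -3754917$ ($p = \left(\left(-877218 + 1113981\right) - 2317602\right) - 1674078 = \left(236763 - 2317602\right) - 1674078 = -2080839 - 1674078 = -3754917$)
$- p = \left(-1\right) \left(-3754917\right) = 3754917$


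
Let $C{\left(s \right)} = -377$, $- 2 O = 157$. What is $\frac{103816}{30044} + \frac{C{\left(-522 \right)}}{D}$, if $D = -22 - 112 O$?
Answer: $\frac{224784933}{65871470} \approx 3.4125$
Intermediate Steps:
$O = - \frac{157}{2}$ ($O = \left(- \frac{1}{2}\right) 157 = - \frac{157}{2} \approx -78.5$)
$D = 8770$ ($D = -22 - -8792 = -22 + 8792 = 8770$)
$\frac{103816}{30044} + \frac{C{\left(-522 \right)}}{D} = \frac{103816}{30044} - \frac{377}{8770} = 103816 \cdot \frac{1}{30044} - \frac{377}{8770} = \frac{25954}{7511} - \frac{377}{8770} = \frac{224784933}{65871470}$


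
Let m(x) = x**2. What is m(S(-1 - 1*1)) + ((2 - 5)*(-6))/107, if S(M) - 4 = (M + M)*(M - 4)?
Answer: 83906/107 ≈ 784.17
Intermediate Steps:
S(M) = 4 + 2*M*(-4 + M) (S(M) = 4 + (M + M)*(M - 4) = 4 + (2*M)*(-4 + M) = 4 + 2*M*(-4 + M))
m(S(-1 - 1*1)) + ((2 - 5)*(-6))/107 = (4 - 8*(-1 - 1*1) + 2*(-1 - 1*1)**2)**2 + ((2 - 5)*(-6))/107 = (4 - 8*(-1 - 1) + 2*(-1 - 1)**2)**2 + (-3*(-6))/107 = (4 - 8*(-2) + 2*(-2)**2)**2 + (1/107)*18 = (4 + 16 + 2*4)**2 + 18/107 = (4 + 16 + 8)**2 + 18/107 = 28**2 + 18/107 = 784 + 18/107 = 83906/107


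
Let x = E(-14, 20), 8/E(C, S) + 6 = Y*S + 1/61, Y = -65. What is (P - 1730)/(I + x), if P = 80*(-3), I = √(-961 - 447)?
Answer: 4786671525/558493090684 + 6251314541625*I*√22/558493090684 ≈ 0.0085707 + 52.501*I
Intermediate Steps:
I = 8*I*√22 (I = √(-1408) = 8*I*√22 ≈ 37.523*I)
E(C, S) = 8/(-365/61 - 65*S) (E(C, S) = 8/(-6 + (-65*S + 1/61)) = 8/(-6 + (1/61 - 65*S)) = 8/(-365/61 - 65*S))
P = -240
x = -488/79665 (x = 488/(5*(-73 - 793*20)) = 488/(5*(-73 - 15860)) = (488/5)/(-15933) = (488/5)*(-1/15933) = -488/79665 ≈ -0.0061257)
(P - 1730)/(I + x) = (-240 - 1730)/(8*I*√22 - 488/79665) = -1970/(-488/79665 + 8*I*√22)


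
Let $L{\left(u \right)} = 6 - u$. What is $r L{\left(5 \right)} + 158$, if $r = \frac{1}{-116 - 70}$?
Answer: $\frac{29387}{186} \approx 157.99$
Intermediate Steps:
$r = - \frac{1}{186}$ ($r = \frac{1}{-186} = - \frac{1}{186} \approx -0.0053763$)
$r L{\left(5 \right)} + 158 = - \frac{6 - 5}{186} + 158 = \left(- \frac{1}{186}\right) 1 + 158 = - \frac{1}{186} + 158 = \frac{29387}{186}$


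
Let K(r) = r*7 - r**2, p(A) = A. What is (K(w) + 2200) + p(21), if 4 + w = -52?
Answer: -1307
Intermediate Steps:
w = -56 (w = -4 - 52 = -56)
K(r) = -r**2 + 7*r (K(r) = 7*r - r**2 = -r**2 + 7*r)
(K(w) + 2200) + p(21) = (-56*(7 - 1*(-56)) + 2200) + 21 = (-56*(7 + 56) + 2200) + 21 = (-56*63 + 2200) + 21 = (-3528 + 2200) + 21 = -1328 + 21 = -1307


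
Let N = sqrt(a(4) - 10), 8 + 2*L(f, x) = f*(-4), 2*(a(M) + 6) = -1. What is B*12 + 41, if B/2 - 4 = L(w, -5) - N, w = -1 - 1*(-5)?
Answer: -151 - 12*I*sqrt(66) ≈ -151.0 - 97.488*I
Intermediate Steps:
a(M) = -13/2 (a(M) = -6 + (1/2)*(-1) = -6 - 1/2 = -13/2)
w = 4 (w = -1 + 5 = 4)
L(f, x) = -4 - 2*f (L(f, x) = -4 + (f*(-4))/2 = -4 + (-4*f)/2 = -4 - 2*f)
N = I*sqrt(66)/2 (N = sqrt(-13/2 - 10) = sqrt(-33/2) = I*sqrt(66)/2 ≈ 4.062*I)
B = -16 - I*sqrt(66) (B = 8 + 2*((-4 - 2*4) - I*sqrt(66)/2) = 8 + 2*((-4 - 8) - I*sqrt(66)/2) = 8 + 2*(-12 - I*sqrt(66)/2) = 8 + (-24 - I*sqrt(66)) = -16 - I*sqrt(66) ≈ -16.0 - 8.124*I)
B*12 + 41 = (-16 - I*sqrt(66))*12 + 41 = (-192 - 12*I*sqrt(66)) + 41 = -151 - 12*I*sqrt(66)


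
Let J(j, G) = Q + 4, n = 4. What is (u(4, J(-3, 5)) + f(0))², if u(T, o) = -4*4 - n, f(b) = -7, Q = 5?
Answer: 729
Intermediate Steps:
J(j, G) = 9 (J(j, G) = 5 + 4 = 9)
u(T, o) = -20 (u(T, o) = -4*4 - 1*4 = -16 - 4 = -20)
(u(4, J(-3, 5)) + f(0))² = (-20 - 7)² = (-27)² = 729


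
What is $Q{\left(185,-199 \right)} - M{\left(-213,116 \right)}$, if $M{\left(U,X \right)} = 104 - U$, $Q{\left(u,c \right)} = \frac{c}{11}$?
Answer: $- \frac{3686}{11} \approx -335.09$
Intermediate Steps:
$Q{\left(u,c \right)} = \frac{c}{11}$ ($Q{\left(u,c \right)} = c \frac{1}{11} = \frac{c}{11}$)
$Q{\left(185,-199 \right)} - M{\left(-213,116 \right)} = \frac{1}{11} \left(-199\right) - \left(104 - -213\right) = - \frac{199}{11} - \left(104 + 213\right) = - \frac{199}{11} - 317 = - \frac{3686}{11}$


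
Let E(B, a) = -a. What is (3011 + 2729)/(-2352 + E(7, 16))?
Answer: -1435/592 ≈ -2.4240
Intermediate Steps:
(3011 + 2729)/(-2352 + E(7, 16)) = (3011 + 2729)/(-2352 - 1*16) = 5740/(-2352 - 16) = 5740/(-2368) = 5740*(-1/2368) = -1435/592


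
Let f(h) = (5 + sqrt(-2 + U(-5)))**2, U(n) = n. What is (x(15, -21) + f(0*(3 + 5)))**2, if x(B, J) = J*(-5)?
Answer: 14429 + 2460*I*sqrt(7) ≈ 14429.0 + 6508.5*I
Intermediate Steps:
x(B, J) = -5*J
f(h) = (5 + I*sqrt(7))**2 (f(h) = (5 + sqrt(-2 - 5))**2 = (5 + sqrt(-7))**2 = (5 + I*sqrt(7))**2)
(x(15, -21) + f(0*(3 + 5)))**2 = (-5*(-21) + (5 + I*sqrt(7))**2)**2 = (105 + (5 + I*sqrt(7))**2)**2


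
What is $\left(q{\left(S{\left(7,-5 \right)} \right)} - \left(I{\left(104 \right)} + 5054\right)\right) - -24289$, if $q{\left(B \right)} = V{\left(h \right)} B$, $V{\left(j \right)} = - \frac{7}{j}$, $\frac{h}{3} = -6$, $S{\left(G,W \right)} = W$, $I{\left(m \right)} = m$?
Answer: $\frac{344323}{18} \approx 19129.0$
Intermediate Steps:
$h = -18$ ($h = 3 \left(-6\right) = -18$)
$q{\left(B \right)} = \frac{7 B}{18}$ ($q{\left(B \right)} = - \frac{7}{-18} B = \left(-7\right) \left(- \frac{1}{18}\right) B = \frac{7 B}{18}$)
$\left(q{\left(S{\left(7,-5 \right)} \right)} - \left(I{\left(104 \right)} + 5054\right)\right) - -24289 = \left(\frac{7}{18} \left(-5\right) - \left(104 + 5054\right)\right) - -24289 = \left(- \frac{35}{18} - 5158\right) + 24289 = - \frac{92879}{18} + 24289 = \frac{344323}{18}$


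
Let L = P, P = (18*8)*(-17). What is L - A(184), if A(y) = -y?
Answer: -2264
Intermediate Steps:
P = -2448 (P = 144*(-17) = -2448)
L = -2448
L - A(184) = -2448 - (-1)*184 = -2448 - 1*(-184) = -2448 + 184 = -2264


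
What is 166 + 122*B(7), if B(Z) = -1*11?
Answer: -1176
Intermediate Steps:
B(Z) = -11
166 + 122*B(7) = 166 + 122*(-11) = 166 - 1342 = -1176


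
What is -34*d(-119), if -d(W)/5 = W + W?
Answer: -40460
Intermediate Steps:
d(W) = -10*W (d(W) = -5*(W + W) = -10*W)
-34*d(-119) = -(-340)*(-119) = -34*1190 = -40460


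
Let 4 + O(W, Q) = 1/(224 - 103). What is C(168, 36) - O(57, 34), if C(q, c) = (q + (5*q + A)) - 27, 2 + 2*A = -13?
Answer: 236553/242 ≈ 977.49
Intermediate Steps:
A = -15/2 (A = -1 + (½)*(-13) = -1 - 13/2 = -15/2 ≈ -7.5000)
C(q, c) = -69/2 + 6*q (C(q, c) = (q + (5*q - 15/2)) - 27 = (q + (-15/2 + 5*q)) - 27 = (-15/2 + 6*q) - 27 = -69/2 + 6*q)
O(W, Q) = -483/121 (O(W, Q) = -4 + 1/(224 - 103) = -4 + 1/121 = -483/121)
C(168, 36) - O(57, 34) = (-69/2 + 6*168) - 1*(-483/121) = (-69/2 + 1008) + 483/121 = 1947/2 + 483/121 = 236553/242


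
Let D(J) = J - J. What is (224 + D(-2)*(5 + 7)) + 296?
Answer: 520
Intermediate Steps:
D(J) = 0
(224 + D(-2)*(5 + 7)) + 296 = (224 + 0*(5 + 7)) + 296 = (224 + 0*12) + 296 = (224 + 0) + 296 = 224 + 296 = 520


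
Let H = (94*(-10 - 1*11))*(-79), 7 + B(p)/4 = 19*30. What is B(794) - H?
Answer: -153694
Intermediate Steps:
B(p) = 2252 (B(p) = -28 + 4*(19*30) = -28 + 4*570 = -28 + 2280 = 2252)
H = 155946 (H = (94*(-10 - 11))*(-79) = (94*(-21))*(-79) = -1974*(-79) = 155946)
B(794) - H = 2252 - 1*155946 = 2252 - 155946 = -153694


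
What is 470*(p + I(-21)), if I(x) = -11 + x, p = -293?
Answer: -152750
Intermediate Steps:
470*(p + I(-21)) = 470*(-293 + (-11 - 21)) = 470*(-293 - 32) = 470*(-325) = -152750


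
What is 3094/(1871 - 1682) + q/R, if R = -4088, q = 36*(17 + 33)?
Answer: 219787/13797 ≈ 15.930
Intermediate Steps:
q = 1800 (q = 36*50 = 1800)
3094/(1871 - 1682) + q/R = 3094/(1871 - 1682) + 1800/(-4088) = 3094/189 + 1800*(-1/4088) = 3094*(1/189) - 225/511 = 442/27 - 225/511 = 219787/13797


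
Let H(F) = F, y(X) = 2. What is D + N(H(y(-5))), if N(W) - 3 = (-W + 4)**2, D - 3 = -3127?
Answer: -3117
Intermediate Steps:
D = -3124 (D = 3 - 3127 = -3124)
N(W) = 3 + (4 - W)**2 (N(W) = 3 + (-W + 4)**2 = 3 + (4 - W)**2)
D + N(H(y(-5))) = -3124 + (3 + (-4 + 2)**2) = -3124 + (3 + (-2)**2) = -3124 + (3 + 4) = -3124 + 7 = -3117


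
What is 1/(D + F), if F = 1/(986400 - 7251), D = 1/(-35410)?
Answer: -34671666090/943739 ≈ -36739.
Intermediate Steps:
D = -1/35410 ≈ -2.8241e-5
F = 1/979149 ≈ 1.0213e-6
1/(D + F) = 1/(-1/35410 + 1/979149) = 1/(-943739/34671666090) = -34671666090/943739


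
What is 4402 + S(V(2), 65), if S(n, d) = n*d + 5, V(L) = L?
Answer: 4537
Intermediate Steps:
S(n, d) = 5 + d*n (S(n, d) = d*n + 5 = 5 + d*n)
4402 + S(V(2), 65) = 4402 + (5 + 65*2) = 4402 + (5 + 130) = 4402 + 135 = 4537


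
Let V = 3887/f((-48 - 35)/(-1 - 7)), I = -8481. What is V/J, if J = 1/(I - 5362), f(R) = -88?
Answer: 53807741/88 ≈ 6.1145e+5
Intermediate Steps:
V = -3887/88 (V = 3887/(-88) = 3887*(-1/88) = -3887/88 ≈ -44.170)
J = -1/13843 (J = 1/(-8481 - 5362) = 1/(-13843) = -1/13843 ≈ -7.2239e-5)
V/J = -3887/(88*(-1/13843)) = -3887/88*(-13843) = 53807741/88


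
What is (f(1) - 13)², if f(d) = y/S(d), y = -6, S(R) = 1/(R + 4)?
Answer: 1849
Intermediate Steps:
S(R) = 1/(4 + R)
f(d) = -24 - 6*d (f(d) = -(24 + 6*d) = -6*(4 + d) = -24 - 6*d)
(f(1) - 13)² = ((-24 - 6*1) - 13)² = ((-24 - 6) - 13)² = (-30 - 13)² = (-43)² = 1849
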